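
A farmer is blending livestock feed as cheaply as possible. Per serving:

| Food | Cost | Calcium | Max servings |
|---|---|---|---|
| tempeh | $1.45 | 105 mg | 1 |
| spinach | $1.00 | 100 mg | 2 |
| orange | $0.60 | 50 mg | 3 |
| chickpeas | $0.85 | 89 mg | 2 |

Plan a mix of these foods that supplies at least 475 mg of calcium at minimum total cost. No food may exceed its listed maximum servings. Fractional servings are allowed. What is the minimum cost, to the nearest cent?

Cost per mg of calcium: chickpeas $0.0096, spinach $0.0100, orange $0.0120, tempeh $0.0138.
Take 2 servings of chickpeas: +178.0 mg calcium for $1.70 (total $1.70, still need 297.0 mg).
Take 2 servings of spinach: +200.0 mg calcium for $2.00 (total $3.70, still need 97.0 mg).
Take 1.94 servings of orange: +97.0 mg calcium for $1.16 (total $4.86, still need 0.0 mg).
Filling from the cheapest source first is optimal under one linear minimum: $4.86.

$4.86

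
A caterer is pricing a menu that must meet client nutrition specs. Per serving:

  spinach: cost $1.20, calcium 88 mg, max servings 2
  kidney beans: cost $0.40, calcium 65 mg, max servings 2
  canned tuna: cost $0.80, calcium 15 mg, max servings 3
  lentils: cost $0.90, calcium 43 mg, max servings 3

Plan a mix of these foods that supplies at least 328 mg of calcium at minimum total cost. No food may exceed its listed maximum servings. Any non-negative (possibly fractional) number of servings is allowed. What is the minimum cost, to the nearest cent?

$3.66

Cost per mg of calcium: kidney beans $0.0062, spinach $0.0136, lentils $0.0209, canned tuna $0.0533.
Take 2 servings of kidney beans: +130.0 mg calcium for $0.80 (total $0.80, still need 198.0 mg).
Take 2 servings of spinach: +176.0 mg calcium for $2.40 (total $3.20, still need 22.0 mg).
Take 0.5116 servings of lentils: +22.0 mg calcium for $0.46 (total $3.66, still need 0.0 mg).
Greedy by cheapest-per-mg is optimal for a single linear constraint, so the minimum cost is $3.66.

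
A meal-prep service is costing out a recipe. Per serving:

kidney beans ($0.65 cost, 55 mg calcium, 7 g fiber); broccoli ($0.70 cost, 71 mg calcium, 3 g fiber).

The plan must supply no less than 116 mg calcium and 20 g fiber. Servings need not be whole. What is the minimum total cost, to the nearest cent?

At the optimum either one food covers both requirements or two foods hit both targets exactly; no other combination can be cheaper.
kidney beans only: max(116/55, 20/7) = 2.857 servings → $1.86.
broccoli only: max(116/71, 20/3) = 6.667 servings → $4.67.
kidney beans + broccoli with both targets exact would need a negative amount; discard.
The minimum over all feasible corners is $1.86.

$1.86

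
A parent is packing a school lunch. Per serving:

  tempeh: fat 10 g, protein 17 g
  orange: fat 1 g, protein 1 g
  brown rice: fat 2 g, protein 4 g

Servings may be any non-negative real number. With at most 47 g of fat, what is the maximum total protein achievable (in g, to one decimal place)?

94.0 g

Protein per g fat: brown rice 2, tempeh 1.7, orange 1.
With no serving limits, spend the whole fat allowance on brown rice: 47 g / 2 g × 4 g = 94.0 g.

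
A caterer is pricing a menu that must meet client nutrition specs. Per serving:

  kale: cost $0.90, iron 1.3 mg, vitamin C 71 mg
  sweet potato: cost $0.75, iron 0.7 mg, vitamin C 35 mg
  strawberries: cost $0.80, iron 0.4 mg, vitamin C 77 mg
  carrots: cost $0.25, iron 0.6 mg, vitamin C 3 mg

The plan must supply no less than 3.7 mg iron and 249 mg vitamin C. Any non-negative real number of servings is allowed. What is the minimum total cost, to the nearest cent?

Check every corner: each single food scaled to meet both minima, and each pair solved so both constraints bind.
kale only: max(3.7/1.3, 249/71) = 3.507 servings → $3.16.
sweet potato only: max(3.7/0.7, 249/35) = 7.114 servings → $5.34.
strawberries only: max(3.7/0.4, 249/77) = 9.25 servings → $7.40.
carrots only: max(3.7/0.6, 249/3) = 83 servings → $20.75.
kale + sweet potato: the both-tight solution has a negative serving — not a feasible corner.
kale + strawberries with both tight: 2.584 servings and 0.8508 servings → $3.01.
kale + carrots: intersection lies outside the first quadrant.
sweet potato + strawberries with both tight: 4.644 servings and 1.123 servings → $4.38.
sweet potato + carrots: intersection lies outside the first quadrant.
strawberries + carrots with both tight: 3.073 servings and 4.118 servings → $3.49.
The minimum over all feasible corners is $3.01.

$3.01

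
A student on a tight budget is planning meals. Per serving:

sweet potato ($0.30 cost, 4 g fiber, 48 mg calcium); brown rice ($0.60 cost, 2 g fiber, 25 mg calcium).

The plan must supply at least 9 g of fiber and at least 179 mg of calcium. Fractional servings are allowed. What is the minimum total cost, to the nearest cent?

$1.12

An LP optimum is at a vertex; with two nutrient constraints at most two foods are used. Check each candidate.
sweet potato only: max(9/4, 179/48) = 3.729 servings → $1.12.
brown rice only: max(9/2, 179/25) = 7.16 servings → $4.30.
sweet potato + brown rice: the both-tight solution has a negative serving — not a feasible corner.
Cheapest feasible corner: $1.12.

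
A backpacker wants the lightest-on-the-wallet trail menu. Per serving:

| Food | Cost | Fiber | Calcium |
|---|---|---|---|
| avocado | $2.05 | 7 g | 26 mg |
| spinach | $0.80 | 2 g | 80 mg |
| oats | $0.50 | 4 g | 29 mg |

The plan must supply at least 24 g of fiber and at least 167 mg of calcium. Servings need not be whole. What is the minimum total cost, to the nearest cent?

$3.00

Compare the cost at each extreme point of the feasible region.
avocado only: max(24/7, 167/26) = 6.423 servings → $13.17.
spinach only: max(24/2, 167/80) = 12 servings → $9.60.
oats only: max(24/4, 167/29) = 6 servings → $3.00.
avocado + spinach with both tight: 3.122 servings and 1.073 servings → $7.26.
avocado + oats with both tight: 0.2828 servings and 5.505 servings → $3.33.
spinach + oats: intersection lies outside the first quadrant.
Cheapest feasible corner: $3.00.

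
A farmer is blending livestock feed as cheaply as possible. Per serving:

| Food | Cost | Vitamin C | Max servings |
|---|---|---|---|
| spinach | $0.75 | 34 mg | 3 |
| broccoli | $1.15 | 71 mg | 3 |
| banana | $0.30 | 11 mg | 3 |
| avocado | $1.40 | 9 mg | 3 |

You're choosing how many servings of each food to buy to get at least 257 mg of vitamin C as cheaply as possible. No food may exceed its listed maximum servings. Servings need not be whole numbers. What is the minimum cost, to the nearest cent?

$4.42

Cost per mg of vitamin C: broccoli $0.0162, spinach $0.0221, banana $0.0273, avocado $0.1556.
Take 3 servings of broccoli: +213.0 mg vitamin C for $3.45 (total $3.45, still need 44.0 mg).
Take 1.294 servings of spinach: +44.0 mg vitamin C for $0.97 (total $4.42, still need 0.0 mg).
Filling from the cheapest source first is optimal under one linear minimum: $4.42.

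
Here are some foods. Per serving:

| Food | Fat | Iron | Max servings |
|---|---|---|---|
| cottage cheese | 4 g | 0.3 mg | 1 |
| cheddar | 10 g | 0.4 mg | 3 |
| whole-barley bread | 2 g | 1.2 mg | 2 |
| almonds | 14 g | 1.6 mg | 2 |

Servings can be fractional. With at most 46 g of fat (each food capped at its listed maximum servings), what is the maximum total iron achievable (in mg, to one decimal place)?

6.3 mg

Iron per g fat: whole-barley bread 0.6, almonds 0.1143, cottage cheese 0.075, cheddar 0.04.
Take 2 servings of whole-barley bread: uses 4 g fat, +2.4 mg iron (running total 2.4 mg).
Take 2 servings of almonds: uses 28 g fat, +3.2 mg iron (running total 5.6 mg).
Take 1 serving of cottage cheese: uses 4 g fat, +0.3 mg iron (running total 5.9 mg).
Take 1 serving of cheddar: uses 10 g fat, +0.4 mg iron (running total 6.3 mg).
Greedy by best ratio exhausts the fat allowance optimally: 6.3 mg.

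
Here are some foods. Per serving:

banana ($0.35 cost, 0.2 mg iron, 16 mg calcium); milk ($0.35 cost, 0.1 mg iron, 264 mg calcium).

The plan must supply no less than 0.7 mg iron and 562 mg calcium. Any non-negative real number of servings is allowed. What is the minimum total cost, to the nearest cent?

$1.57

This is a tiny linear program; its minimum lies at a vertex of the feasible set. List the vertices and price them.
banana only: max(0.7/0.2, 562/16) = 35.12 servings → $12.29.
milk only: max(0.7/0.1, 562/264) = 7 servings → $2.45.
banana + milk with both tight: 2.512 servings and 1.977 servings → $1.57.
So the least-cost plan costs $1.57.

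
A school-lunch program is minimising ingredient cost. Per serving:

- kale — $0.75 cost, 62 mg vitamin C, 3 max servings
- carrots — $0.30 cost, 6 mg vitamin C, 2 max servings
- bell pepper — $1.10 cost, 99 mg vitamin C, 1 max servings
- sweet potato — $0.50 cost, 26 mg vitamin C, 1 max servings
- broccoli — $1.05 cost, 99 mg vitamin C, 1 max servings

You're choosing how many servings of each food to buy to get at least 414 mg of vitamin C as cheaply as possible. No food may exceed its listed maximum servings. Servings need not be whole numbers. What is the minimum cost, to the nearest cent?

$5.10

Cost per mg of vitamin C: broccoli $0.0106, bell pepper $0.0111, kale $0.0121, sweet potato $0.0192, carrots $0.0500.
Take 1 serving of broccoli: +99.0 mg vitamin C for $1.05 (total $1.05, still need 315.0 mg).
Take 1 serving of bell pepper: +99.0 mg vitamin C for $1.10 (total $2.15, still need 216.0 mg).
Take 3 servings of kale: +186.0 mg vitamin C for $2.25 (total $4.40, still need 30.0 mg).
Take 1 serving of sweet potato: +26.0 mg vitamin C for $0.50 (total $4.90, still need 4.0 mg).
Take 0.6667 servings of carrots: +4.0 mg vitamin C for $0.20 (total $5.10, still need 0.0 mg).
Greedy by cheapest-per-mg is optimal for a single linear constraint, so the minimum cost is $5.10.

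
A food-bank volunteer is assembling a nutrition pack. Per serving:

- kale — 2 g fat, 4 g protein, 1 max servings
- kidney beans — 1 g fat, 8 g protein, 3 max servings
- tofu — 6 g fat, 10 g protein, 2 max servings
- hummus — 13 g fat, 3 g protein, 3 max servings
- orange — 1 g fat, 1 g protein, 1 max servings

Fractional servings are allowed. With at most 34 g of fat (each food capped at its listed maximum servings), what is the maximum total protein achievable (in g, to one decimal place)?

Protein per g fat: kidney beans 8, kale 2, tofu 1.667, orange 1, hummus 0.2308.
Take 3 servings of kidney beans: uses 3 g fat, +24.0 g protein (running total 24.0 g).
Take 1 serving of kale: uses 2 g fat, +4.0 g protein (running total 28.0 g).
Take 2 servings of tofu: uses 12 g fat, +20.0 g protein (running total 48.0 g).
Take 1 serving of orange: uses 1 g fat, +1.0 g protein (running total 49.0 g).
Take 1.231 servings of hummus: uses 16 g fat, +3.7 g protein (running total 52.7 g).
Filling greedily by protein-per-g fat is optimal for one linear limit, giving 52.7 g.

52.7 g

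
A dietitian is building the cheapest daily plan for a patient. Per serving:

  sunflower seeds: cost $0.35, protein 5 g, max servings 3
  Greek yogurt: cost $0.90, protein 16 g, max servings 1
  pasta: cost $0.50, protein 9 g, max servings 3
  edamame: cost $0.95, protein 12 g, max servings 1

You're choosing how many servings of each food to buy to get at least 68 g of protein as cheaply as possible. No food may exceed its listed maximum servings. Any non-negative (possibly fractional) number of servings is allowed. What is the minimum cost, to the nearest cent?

Cost per g of protein: pasta $0.0556, Greek yogurt $0.0563, sunflower seeds $0.0700, edamame $0.0792.
Take 3 servings of pasta: +27.0 g protein for $1.50 (total $1.50, still need 41.0 g).
Take 1 serving of Greek yogurt: +16.0 g protein for $0.90 (total $2.40, still need 25.0 g).
Take 3 servings of sunflower seeds: +15.0 g protein for $1.05 (total $3.45, still need 10.0 g).
Take 0.8333 servings of edamame: +10.0 g protein for $0.79 (total $4.24, still need 0.0 g).
Greedy by cheapest-per-g is optimal for a single linear constraint, so the minimum cost is $4.24.

$4.24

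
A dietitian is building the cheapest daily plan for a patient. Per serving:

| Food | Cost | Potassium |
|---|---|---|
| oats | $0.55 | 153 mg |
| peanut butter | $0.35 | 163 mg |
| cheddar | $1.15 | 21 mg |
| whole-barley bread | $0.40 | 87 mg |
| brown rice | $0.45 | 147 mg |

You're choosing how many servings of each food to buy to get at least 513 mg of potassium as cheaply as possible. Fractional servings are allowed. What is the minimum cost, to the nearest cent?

Cost per mg of potassium: peanut butter $0.0021, brown rice $0.0031, oats $0.0036, whole-barley bread $0.0046, cheddar $0.0548.
With no serving limits, use only peanut butter: 513 mg / 163 mg = 3.147 servings × $0.35 = $1.10.

$1.10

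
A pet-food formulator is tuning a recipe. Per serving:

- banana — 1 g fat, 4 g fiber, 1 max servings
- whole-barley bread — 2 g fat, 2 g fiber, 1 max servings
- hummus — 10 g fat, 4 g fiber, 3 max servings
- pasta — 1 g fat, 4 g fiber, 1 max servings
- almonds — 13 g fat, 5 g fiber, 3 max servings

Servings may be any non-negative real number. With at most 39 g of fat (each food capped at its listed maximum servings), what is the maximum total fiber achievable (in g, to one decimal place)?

23.9 g

Fiber per g fat: banana 4, pasta 4, whole-barley bread 1, hummus 0.4, almonds 0.3846.
Take 1 serving of banana: uses 1 g fat, +4.0 g fiber (running total 4.0 g).
Take 1 serving of pasta: uses 1 g fat, +4.0 g fiber (running total 8.0 g).
Take 1 serving of whole-barley bread: uses 2 g fat, +2.0 g fiber (running total 10.0 g).
Take 3 servings of hummus: uses 30 g fat, +12.0 g fiber (running total 22.0 g).
Take 0.3846 servings of almonds: uses 5 g fat, +1.9 g fiber (running total 23.9 g).
Greedy by best ratio exhausts the fat allowance optimally: 23.9 g.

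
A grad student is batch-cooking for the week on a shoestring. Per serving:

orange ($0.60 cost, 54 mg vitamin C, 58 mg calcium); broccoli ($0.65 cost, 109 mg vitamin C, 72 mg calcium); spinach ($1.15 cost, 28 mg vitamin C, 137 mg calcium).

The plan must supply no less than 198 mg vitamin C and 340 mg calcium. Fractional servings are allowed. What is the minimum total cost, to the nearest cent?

orange only: max(198/54, 340/58) = 5.862 servings → $3.52.
broccoli only: max(198/109, 340/72) = 4.722 servings → $3.07.
spinach only: max(198/28, 340/137) = 7.071 servings → $8.13.
orange + broccoli: the both-tight solution has a negative serving — not a feasible corner.
orange + spinach with both tight: 3.049 servings and 1.191 servings → $3.20.
broccoli + spinach with both tight: 1.363 servings and 1.765 servings → $2.92.
The minimum over all feasible corners is $2.92.

$2.92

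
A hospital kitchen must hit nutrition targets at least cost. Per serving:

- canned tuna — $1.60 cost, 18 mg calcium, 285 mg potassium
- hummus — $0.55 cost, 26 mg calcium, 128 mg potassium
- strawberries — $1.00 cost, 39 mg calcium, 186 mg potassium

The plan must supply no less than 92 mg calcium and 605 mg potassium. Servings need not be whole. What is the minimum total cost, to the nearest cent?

With two linear requirements the optimum uses one or two foods; enumerate the corners.
canned tuna only: max(92/18, 605/285) = 5.111 servings → $8.18.
hummus only: max(92/26, 605/128) = 4.727 servings → $2.60.
strawberries only: max(92/39, 605/186) = 3.253 servings → $3.25.
canned tuna + hummus with both tight: 0.7744 servings and 3.002 servings → $2.89.
canned tuna + strawberries with both tight: 0.8347 servings and 1.974 servings → $3.31.
hummus + strawberries: the both-tight solution has a negative serving — not a feasible corner.
So the least-cost plan costs $2.60.

$2.60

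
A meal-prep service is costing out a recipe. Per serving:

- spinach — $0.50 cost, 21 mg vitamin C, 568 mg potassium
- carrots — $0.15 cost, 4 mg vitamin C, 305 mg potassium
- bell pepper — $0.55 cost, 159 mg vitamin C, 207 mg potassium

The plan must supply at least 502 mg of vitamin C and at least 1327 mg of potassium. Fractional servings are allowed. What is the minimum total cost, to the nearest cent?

Minimising a linear cost over {vitamin C ≥ 502, potassium ≥ 1327, servings ≥ 0} — the optimum is at a vertex, using one or two foods.
spinach only: max(502/21, 1327/568) = 23.9 servings → $11.95.
carrots only: max(502/4, 1327/305) = 125.5 servings → $18.82.
bell pepper only: max(502/159, 1327/207) = 6.411 servings → $3.53.
spinach + carrots with both targets exact would need a negative amount; discard.
spinach + bell pepper with both tight: 1.246 servings and 2.993 servings → $2.27.
carrots + bell pepper with both tight: 2.246 servings and 3.101 servings → $2.04.
The minimum over all feasible corners is $2.04.

$2.04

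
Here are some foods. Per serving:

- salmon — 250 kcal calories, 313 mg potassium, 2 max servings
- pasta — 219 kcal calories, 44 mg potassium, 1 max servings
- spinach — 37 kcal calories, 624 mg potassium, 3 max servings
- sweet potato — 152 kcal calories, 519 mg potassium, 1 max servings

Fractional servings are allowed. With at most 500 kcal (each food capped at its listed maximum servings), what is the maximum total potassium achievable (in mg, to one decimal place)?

Potassium per kcal: spinach 16.86, sweet potato 3.414, salmon 1.252, pasta 0.2009.
Take 3 servings of spinach: uses 111 kcal, +1872.0 mg potassium (running total 1872.0 mg).
Take 1 serving of sweet potato: uses 152 kcal, +519.0 mg potassium (running total 2391.0 mg).
Take 0.948 servings of salmon: uses 237 kcal, +296.7 mg potassium (running total 2687.7 mg).
Greedy by best ratio exhausts the calories allowance optimally: 2687.7 mg.

2687.7 mg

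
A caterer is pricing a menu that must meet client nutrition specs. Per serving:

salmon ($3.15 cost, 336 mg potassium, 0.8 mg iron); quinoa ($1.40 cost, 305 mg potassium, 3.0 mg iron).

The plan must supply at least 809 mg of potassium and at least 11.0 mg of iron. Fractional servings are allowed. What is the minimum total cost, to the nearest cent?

$5.13

This is a tiny linear program; its minimum lies at a vertex of the feasible set. List the vertices and price them.
salmon only: max(809/336, 11.0/0.8) = 13.75 servings → $43.31.
quinoa only: max(809/305, 11.0/3.0) = 3.667 servings → $5.13.
salmon + quinoa: the both-tight solution has a negative serving — not a feasible corner.
Cheapest feasible corner: $5.13.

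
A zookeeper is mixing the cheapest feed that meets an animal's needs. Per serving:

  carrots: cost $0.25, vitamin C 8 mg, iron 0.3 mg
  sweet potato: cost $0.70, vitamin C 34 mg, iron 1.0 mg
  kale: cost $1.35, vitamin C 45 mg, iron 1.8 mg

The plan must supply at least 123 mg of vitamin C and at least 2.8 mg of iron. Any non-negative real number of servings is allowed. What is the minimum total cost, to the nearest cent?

$2.53

Check every corner: each single food scaled to meet both minima, and each pair solved so both constraints bind.
carrots only: max(123/8, 2.8/0.3) = 15.38 servings → $3.84.
sweet potato only: max(123/34, 2.8/1.0) = 3.618 servings → $2.53.
kale only: max(123/45, 2.8/1.8) = 2.733 servings → $3.69.
carrots + sweet potato: intersection lies outside the first quadrant.
carrots + kale: the both-tight solution has a negative serving — not a feasible corner.
sweet potato + kale with both targets exact would need a negative amount; discard.
The minimum over all feasible corners is $2.53.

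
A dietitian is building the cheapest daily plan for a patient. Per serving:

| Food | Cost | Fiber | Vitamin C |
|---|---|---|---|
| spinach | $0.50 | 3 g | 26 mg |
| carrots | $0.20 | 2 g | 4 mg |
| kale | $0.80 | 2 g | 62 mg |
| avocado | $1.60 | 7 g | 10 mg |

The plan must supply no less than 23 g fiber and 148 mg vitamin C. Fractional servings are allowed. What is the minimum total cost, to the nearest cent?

For a min-cost LP with two ≥-constraints, a basic feasible solution has at most two positive variables.
spinach only: max(23/3, 148/26) = 7.667 servings → $3.83.
carrots only: max(23/2, 148/4) = 37 servings → $7.40.
kale only: max(23/2, 148/62) = 11.5 servings → $9.20.
avocado only: max(23/7, 148/10) = 14.8 servings → $23.68.
spinach + carrots with both tight: 5.1 servings and 3.85 servings → $3.32.
spinach + kale: the both-tight solution has a negative serving — not a feasible corner.
spinach + avocado with both tight: 5.303 servings and 1.013 servings → $4.27.
carrots + kale with both tight: 9.741 servings and 1.759 servings → $3.36.
carrots + avocado: intersection lies outside the first quadrant.
kale + avocado with both tight: 1.947 servings and 2.729 servings → $5.92.
The minimum over all feasible corners is $3.32.

$3.32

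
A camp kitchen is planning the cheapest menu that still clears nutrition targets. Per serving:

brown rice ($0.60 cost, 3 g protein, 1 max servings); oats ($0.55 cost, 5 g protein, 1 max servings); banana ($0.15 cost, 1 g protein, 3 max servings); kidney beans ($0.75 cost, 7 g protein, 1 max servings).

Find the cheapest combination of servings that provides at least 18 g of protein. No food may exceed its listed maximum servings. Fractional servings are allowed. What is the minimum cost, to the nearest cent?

$2.35

Cost per g of protein: kidney beans $0.1071, oats $0.1100, banana $0.1500, brown rice $0.2000.
Take 1 serving of kidney beans: +7.0 g protein for $0.75 (total $0.75, still need 11.0 g).
Take 1 serving of oats: +5.0 g protein for $0.55 (total $1.30, still need 6.0 g).
Take 3 servings of banana: +3.0 g protein for $0.45 (total $1.75, still need 3.0 g).
Take 1 serving of brown rice: +3.0 g protein for $0.60 (total $2.35, still need 0.0 g).
Greedy by cheapest-per-g is optimal for a single linear constraint, so the minimum cost is $2.35.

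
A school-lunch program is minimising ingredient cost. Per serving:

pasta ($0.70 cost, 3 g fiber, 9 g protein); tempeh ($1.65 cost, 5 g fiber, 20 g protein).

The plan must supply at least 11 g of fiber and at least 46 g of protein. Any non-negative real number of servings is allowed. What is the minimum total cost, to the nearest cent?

$3.58

Two binding constraints pin down two serving amounts, so the optimal mix uses at most two foods. The candidates are each food alone (scaled to the tighter of fiber/protein) and each pair with both constraints tight.
pasta only: max(11/3, 46/9) = 5.111 servings → $3.58.
tempeh only: max(11/5, 46/20) = 2.3 servings → $3.79.
pasta + tempeh: intersection lies outside the first quadrant.
The minimum over all feasible corners is $3.58.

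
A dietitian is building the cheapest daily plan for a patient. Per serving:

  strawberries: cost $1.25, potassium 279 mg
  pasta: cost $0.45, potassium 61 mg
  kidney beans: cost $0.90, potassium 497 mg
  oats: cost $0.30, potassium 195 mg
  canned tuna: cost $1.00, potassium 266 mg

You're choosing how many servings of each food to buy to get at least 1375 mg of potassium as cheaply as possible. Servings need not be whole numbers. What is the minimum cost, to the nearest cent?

Cost per mg of potassium: oats $0.0015, kidney beans $0.0018, canned tuna $0.0038, strawberries $0.0045, pasta $0.0074.
With no serving limits, use only oats: 1375 mg / 195 mg = 7.051 servings × $0.30 = $2.12.

$2.12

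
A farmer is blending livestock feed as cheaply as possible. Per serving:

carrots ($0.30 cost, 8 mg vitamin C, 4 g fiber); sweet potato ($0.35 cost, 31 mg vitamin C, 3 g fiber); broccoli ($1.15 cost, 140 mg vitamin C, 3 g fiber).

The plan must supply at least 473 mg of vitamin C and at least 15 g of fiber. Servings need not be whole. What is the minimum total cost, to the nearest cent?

For a min-cost LP with two ≥-constraints, a basic feasible solution has at most two positive variables.
carrots only: max(473/8, 15/4) = 59.12 servings → $17.74.
sweet potato only: max(473/31, 15/3) = 15.26 servings → $5.34.
broccoli only: max(473/140, 15/3) = 5 servings → $5.75.
carrots + sweet potato: the both-tight solution has a negative serving — not a feasible corner.
carrots + broccoli with both tight: 1.271 servings and 3.306 servings → $4.18.
sweet potato + broccoli with both tight: 2.083 servings and 2.917 servings → $4.08.
Cheapest feasible corner: $4.08.

$4.08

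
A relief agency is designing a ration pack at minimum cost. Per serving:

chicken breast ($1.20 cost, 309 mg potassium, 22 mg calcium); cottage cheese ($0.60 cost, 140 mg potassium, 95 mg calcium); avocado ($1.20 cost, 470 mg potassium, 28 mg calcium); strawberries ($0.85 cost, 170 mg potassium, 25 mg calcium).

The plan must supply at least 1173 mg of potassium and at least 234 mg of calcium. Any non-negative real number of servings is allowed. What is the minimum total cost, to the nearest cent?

This is a tiny linear program; its minimum lies at a vertex of the feasible set. List the vertices and price them.
chicken breast only: max(1173/309, 234/22) = 10.64 servings → $12.76.
cottage cheese only: max(1173/140, 234/95) = 8.379 servings → $5.03.
avocado only: max(1173/470, 234/28) = 8.357 servings → $10.03.
strawberries only: max(1173/170, 234/25) = 9.36 servings → $7.96.
chicken breast + cottage cheese with both tight: 2.994 servings and 1.77 servings → $4.65.
chicken breast + avocado with both targets exact would need a negative amount; discard.
chicken breast + strawberries with both targets exact would need a negative amount; discard.
cottage cheese + avocado with both tight: 1.894 servings and 1.932 servings → $3.45.
cottage cheese + strawberries with both tight: 0.8265 servings and 6.219 servings → $5.78.
avocado + strawberries: intersection lies outside the first quadrant.
Cheapest feasible corner: $3.45.

$3.45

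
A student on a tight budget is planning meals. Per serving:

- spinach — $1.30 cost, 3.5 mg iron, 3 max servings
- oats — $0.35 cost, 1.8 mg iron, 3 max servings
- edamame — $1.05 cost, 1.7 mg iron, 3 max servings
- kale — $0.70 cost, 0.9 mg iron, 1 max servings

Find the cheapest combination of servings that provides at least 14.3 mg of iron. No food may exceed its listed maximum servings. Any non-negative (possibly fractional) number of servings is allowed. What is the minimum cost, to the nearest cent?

$4.36

Cost per mg of iron: oats $0.1944, spinach $0.3714, edamame $0.6176, kale $0.7778.
Take 3 servings of oats: +5.4 mg iron for $1.05 (total $1.05, still need 8.9 mg).
Take 2.543 servings of spinach: +8.9 mg iron for $3.31 (total $4.36, still need 0.0 mg).
Greedy by cheapest-per-mg is optimal for a single linear constraint, so the minimum cost is $4.36.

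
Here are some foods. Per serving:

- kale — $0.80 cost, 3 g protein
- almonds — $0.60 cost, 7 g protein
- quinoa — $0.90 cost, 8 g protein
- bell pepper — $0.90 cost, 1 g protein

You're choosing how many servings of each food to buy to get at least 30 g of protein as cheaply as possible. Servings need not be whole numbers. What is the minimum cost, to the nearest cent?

$2.57

Cost per g of protein: almonds $0.0857, quinoa $0.1125, kale $0.2667, bell pepper $0.9000.
With no serving limits, use only almonds: 30 g / 7 g = 4.286 servings × $0.60 = $2.57.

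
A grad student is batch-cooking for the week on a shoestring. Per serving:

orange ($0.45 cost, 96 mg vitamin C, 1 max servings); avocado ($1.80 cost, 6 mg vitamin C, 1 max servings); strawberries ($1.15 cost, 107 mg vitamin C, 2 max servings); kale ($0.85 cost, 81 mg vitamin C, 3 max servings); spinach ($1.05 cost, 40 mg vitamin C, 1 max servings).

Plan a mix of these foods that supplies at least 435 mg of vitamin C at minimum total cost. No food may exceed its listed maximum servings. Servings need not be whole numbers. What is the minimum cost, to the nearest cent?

Cost per mg of vitamin C: orange $0.0047, kale $0.0105, strawberries $0.0107, spinach $0.0262, avocado $0.3000.
Take 1 serving of orange: +96.0 mg vitamin C for $0.45 (total $0.45, still need 339.0 mg).
Take 3 servings of kale: +243.0 mg vitamin C for $2.55 (total $3.00, still need 96.0 mg).
Take 0.8972 servings of strawberries: +96.0 mg vitamin C for $1.03 (total $4.03, still need 0.0 mg).
Filling from the cheapest source first is optimal under one linear minimum: $4.03.

$4.03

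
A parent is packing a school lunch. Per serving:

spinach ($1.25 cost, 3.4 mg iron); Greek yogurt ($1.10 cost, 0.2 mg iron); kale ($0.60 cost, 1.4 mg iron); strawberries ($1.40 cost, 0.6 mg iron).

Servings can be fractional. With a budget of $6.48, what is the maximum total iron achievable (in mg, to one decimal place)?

17.6 mg

Iron per dollar: spinach 2.72, kale 2.333, strawberries 0.4286, Greek yogurt 0.1818.
With no serving limits, spend the whole cost allowance on spinach: $6.48 / $1.25 × 3.4 mg = 17.6 mg.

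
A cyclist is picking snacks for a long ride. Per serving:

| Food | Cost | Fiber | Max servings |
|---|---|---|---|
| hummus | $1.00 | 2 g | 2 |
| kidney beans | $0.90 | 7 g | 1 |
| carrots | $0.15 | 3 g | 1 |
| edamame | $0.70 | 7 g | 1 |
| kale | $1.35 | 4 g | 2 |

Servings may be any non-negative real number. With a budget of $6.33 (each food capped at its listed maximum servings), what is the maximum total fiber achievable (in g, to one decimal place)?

28.8 g

Fiber per dollar: carrots 20, edamame 10, kidney beans 7.778, kale 2.963, hummus 2.
Take 1 serving of carrots: spends $0.15, +3.0 g fiber (running total 3.0 g).
Take 1 serving of edamame: spends $0.70, +7.0 g fiber (running total 10.0 g).
Take 1 serving of kidney beans: spends $0.90, +7.0 g fiber (running total 17.0 g).
Take 2 servings of kale: spends $2.70, +8.0 g fiber (running total 25.0 g).
Take 1.88 servings of hummus: spends $1.88, +3.8 g fiber (running total 28.8 g).
Greedy by best ratio exhausts the cost allowance optimally: 28.8 g.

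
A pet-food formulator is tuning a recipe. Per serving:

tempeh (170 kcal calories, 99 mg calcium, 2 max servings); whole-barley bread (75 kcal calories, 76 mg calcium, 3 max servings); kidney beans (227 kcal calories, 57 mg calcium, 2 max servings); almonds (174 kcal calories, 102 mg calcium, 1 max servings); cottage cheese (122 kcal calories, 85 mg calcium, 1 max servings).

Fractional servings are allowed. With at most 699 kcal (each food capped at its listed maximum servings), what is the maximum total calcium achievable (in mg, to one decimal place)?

518.7 mg

Calcium per kcal: whole-barley bread 1.013, cottage cheese 0.6967, almonds 0.5862, tempeh 0.5824, kidney beans 0.2511.
Take 3 servings of whole-barley bread: uses 225 kcal, +228.0 mg calcium (running total 228.0 mg).
Take 1 serving of cottage cheese: uses 122 kcal, +85.0 mg calcium (running total 313.0 mg).
Take 1 serving of almonds: uses 174 kcal, +102.0 mg calcium (running total 415.0 mg).
Take 1.047 servings of tempeh: uses 178 kcal, +103.7 mg calcium (running total 518.7 mg).
Greedy by best ratio exhausts the calories allowance optimally: 518.7 mg.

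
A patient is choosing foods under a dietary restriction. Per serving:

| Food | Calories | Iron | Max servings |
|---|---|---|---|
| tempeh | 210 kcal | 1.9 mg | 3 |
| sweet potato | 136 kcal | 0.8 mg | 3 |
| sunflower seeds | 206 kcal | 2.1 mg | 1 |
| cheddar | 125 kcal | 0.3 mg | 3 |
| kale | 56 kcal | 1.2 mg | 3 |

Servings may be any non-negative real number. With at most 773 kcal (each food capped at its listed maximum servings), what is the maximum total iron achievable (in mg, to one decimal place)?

Iron per kcal: kale 0.02143, sunflower seeds 0.01019, tempeh 0.009048, sweet potato 0.005882, cheddar 0.0024.
Take 3 servings of kale: uses 168 kcal, +3.6 mg iron (running total 3.6 mg).
Take 1 serving of sunflower seeds: uses 206 kcal, +2.1 mg iron (running total 5.7 mg).
Take 1.9 servings of tempeh: uses 399 kcal, +3.6 mg iron (running total 9.3 mg).
Filling greedily by iron-per-kcal is optimal for one linear limit, giving 9.3 mg.

9.3 mg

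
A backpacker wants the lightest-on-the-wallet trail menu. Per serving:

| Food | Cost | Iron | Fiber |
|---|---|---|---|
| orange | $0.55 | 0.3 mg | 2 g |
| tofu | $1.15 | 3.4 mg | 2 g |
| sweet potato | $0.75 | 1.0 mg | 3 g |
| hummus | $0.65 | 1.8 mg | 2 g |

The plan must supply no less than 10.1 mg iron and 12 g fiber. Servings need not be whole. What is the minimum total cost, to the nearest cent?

$3.81

Two binding constraints pin down two serving amounts, so the optimal mix uses at most two foods. The candidates are each food alone (scaled to the tighter of iron/fiber) and each pair with both constraints tight.
orange only: max(10.1/0.3, 12/2) = 33.67 servings → $18.52.
tofu only: max(10.1/3.4, 12/2) = 6 servings → $6.90.
sweet potato only: max(10.1/1.0, 12/3) = 10.1 servings → $7.58.
hummus only: max(10.1/1.8, 12/2) = 6 servings → $3.90.
orange + tofu with both tight: 3.323 servings and 2.677 servings → $4.91.
orange + sweet potato: intersection lies outside the first quadrant.
orange + hummus with both tight: 0.4667 servings and 5.533 servings → $3.85.
tofu + sweet potato with both tight: 2.232 servings and 2.512 servings → $4.45.
tofu + hummus with both targets exact would need a negative amount; discard.
sweet potato + hummus with both tight: 0.4118 servings and 5.382 servings → $3.81.
The minimum over all feasible corners is $3.81.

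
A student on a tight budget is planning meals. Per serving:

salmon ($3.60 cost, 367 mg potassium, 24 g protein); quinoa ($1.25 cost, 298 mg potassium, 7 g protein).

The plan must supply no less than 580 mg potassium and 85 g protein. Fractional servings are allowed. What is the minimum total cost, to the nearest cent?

$12.75

Compare the cost at each extreme point of the feasible region.
salmon only: max(580/367, 85/24) = 3.542 servings → $12.75.
quinoa only: max(580/298, 85/7) = 12.14 servings → $15.18.
salmon + quinoa: the both-tight solution has a negative serving — not a feasible corner.
The minimum over all feasible corners is $12.75.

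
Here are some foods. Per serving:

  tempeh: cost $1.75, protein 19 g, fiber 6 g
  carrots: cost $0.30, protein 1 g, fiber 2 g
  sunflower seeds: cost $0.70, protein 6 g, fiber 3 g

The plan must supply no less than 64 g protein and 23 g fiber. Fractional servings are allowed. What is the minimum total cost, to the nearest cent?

$6.24

With two linear requirements the optimum uses one or two foods; enumerate the corners.
tempeh only: max(64/19, 23/6) = 3.833 servings → $6.71.
carrots only: max(64/1, 23/2) = 64 servings → $19.20.
sunflower seeds only: max(64/6, 23/3) = 10.67 servings → $7.47.
tempeh + carrots with both tight: 3.281 servings and 1.656 servings → $6.24.
tempeh + sunflower seeds with both tight: 2.571 servings and 2.524 servings → $6.27.
carrots + sunflower seeds: the both-tight solution has a negative serving — not a feasible corner.
Cheapest feasible corner: $6.24.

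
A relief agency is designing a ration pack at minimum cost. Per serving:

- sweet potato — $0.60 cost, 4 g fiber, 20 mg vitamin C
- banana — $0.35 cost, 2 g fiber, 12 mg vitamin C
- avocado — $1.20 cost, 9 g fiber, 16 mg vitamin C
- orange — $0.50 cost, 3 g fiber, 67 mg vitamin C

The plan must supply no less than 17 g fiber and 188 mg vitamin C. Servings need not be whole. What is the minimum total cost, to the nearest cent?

$2.52

Minimising a linear cost over {fiber ≥ 17, vitamin C ≥ 188, servings ≥ 0} — the optimum is at a vertex, using one or two foods.
sweet potato only: max(17/4, 188/20) = 9.4 servings → $5.64.
banana only: max(17/2, 188/12) = 15.67 servings → $5.48.
avocado only: max(17/9, 188/16) = 11.75 servings → $14.10.
orange only: max(17/3, 188/67) = 5.667 servings → $2.83.
sweet potato + banana with both targets exact would need a negative amount; discard.
sweet potato + avocado: the both-tight solution has a negative serving — not a feasible corner.
sweet potato + orange with both tight: 2.764 servings and 1.981 servings → $2.65.
banana + avocado: intersection lies outside the first quadrant.
banana + orange with both tight: 5.867 servings and 1.755 servings → $2.93.
avocado + orange with both tight: 1.036 servings and 2.559 servings → $2.52.
So the least-cost plan costs $2.52.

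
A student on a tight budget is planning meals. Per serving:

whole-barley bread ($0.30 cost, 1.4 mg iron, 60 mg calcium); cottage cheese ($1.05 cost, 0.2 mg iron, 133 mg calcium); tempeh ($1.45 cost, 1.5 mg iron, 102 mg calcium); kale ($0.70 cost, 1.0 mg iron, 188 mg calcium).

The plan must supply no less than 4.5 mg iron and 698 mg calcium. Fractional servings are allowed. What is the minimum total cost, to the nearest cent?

$2.65

At the optimum either one food covers both requirements or two foods hit both targets exactly; no other combination can be cheaper.
whole-barley bread only: max(4.5/1.4, 698/60) = 11.63 servings → $3.49.
cottage cheese only: max(4.5/0.2, 698/133) = 22.5 servings → $23.62.
tempeh only: max(4.5/1.5, 698/102) = 6.843 servings → $9.92.
kale only: max(4.5/1.0, 698/188) = 4.5 servings → $3.15.
whole-barley bread + cottage cheese with both tight: 2.634 servings and 4.06 servings → $5.05.
whole-barley bread + tempeh with both targets exact would need a negative amount; discard.
whole-barley bread + kale with both tight: 0.7283 servings and 3.48 servings → $2.65.
cottage cheese + tempeh with both tight: 3.283 servings and 2.562 servings → $7.16.
cottage cheese + kale with both targets exact would need a negative amount; discard.
tempeh + kale with both tight: 0.8222 servings and 3.267 servings → $3.48.
Cheapest feasible corner: $2.65.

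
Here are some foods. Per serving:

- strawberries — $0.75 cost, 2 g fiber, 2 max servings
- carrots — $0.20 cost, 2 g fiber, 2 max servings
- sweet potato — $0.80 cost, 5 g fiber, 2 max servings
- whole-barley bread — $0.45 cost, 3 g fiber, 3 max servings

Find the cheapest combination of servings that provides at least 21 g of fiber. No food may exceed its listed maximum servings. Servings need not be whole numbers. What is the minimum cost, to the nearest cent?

$3.03

Cost per g of fiber: carrots $0.1000, whole-barley bread $0.1500, sweet potato $0.1600, strawberries $0.3750.
Take 2 servings of carrots: +4.0 g fiber for $0.40 (total $0.40, still need 17.0 g).
Take 3 servings of whole-barley bread: +9.0 g fiber for $1.35 (total $1.75, still need 8.0 g).
Take 1.6 servings of sweet potato: +8.0 g fiber for $1.28 (total $3.03, still need 0.0 g).
Greedy by cheapest-per-g is optimal for a single linear constraint, so the minimum cost is $3.03.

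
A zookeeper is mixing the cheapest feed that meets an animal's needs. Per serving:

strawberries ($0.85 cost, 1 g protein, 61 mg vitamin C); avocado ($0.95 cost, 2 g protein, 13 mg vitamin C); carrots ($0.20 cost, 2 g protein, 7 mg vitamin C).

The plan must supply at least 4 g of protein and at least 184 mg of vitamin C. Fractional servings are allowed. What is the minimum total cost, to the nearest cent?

$2.62

Check every corner: each single food scaled to meet both minima, and each pair solved so both constraints bind.
strawberries only: max(4/1, 184/61) = 4 servings → $3.40.
avocado only: max(4/2, 184/13) = 14.15 servings → $13.45.
carrots only: max(4/2, 184/7) = 26.29 servings → $5.26.
strawberries + avocado with both tight: 2.899 servings and 0.5505 servings → $2.99.
strawberries + carrots with both tight: 2.957 servings and 0.5217 servings → $2.62.
avocado + carrots with both targets exact would need a negative amount; discard.
So the least-cost plan costs $2.62.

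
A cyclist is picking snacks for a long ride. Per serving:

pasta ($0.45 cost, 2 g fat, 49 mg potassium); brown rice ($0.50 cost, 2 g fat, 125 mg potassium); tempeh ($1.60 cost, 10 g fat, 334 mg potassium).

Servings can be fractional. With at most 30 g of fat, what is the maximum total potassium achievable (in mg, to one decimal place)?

Potassium per g fat: brown rice 62.5, tempeh 33.4, pasta 24.5.
With no serving limits, spend the whole fat allowance on brown rice: 30 g / 2 g × 125 mg = 1875.0 mg.

1875.0 mg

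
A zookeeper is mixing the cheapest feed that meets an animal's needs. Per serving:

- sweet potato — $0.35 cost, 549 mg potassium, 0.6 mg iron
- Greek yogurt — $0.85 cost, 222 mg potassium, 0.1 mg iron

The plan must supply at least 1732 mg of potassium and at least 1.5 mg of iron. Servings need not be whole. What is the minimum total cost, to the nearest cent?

sweet potato only: max(1732/549, 1.5/0.6) = 3.155 servings → $1.10.
Greek yogurt only: max(1732/222, 1.5/0.1) = 15 servings → $12.75.
sweet potato + Greek yogurt with both tight: 2.041 servings and 2.755 servings → $3.06.
So the least-cost plan costs $1.10.

$1.10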